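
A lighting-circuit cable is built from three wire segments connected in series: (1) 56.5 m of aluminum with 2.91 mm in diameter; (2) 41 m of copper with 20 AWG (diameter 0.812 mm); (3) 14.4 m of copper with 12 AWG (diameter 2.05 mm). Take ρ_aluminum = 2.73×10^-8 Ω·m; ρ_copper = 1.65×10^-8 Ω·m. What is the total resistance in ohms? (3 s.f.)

Seg 1: A = π(d/2)² = π(1.4550e-03 m)² = 6.651e-06 m²
R_1 = (2.73×10^-8)(56.5)/(6.651e-06) = 0.2319 Ω
Seg 2: A = π(0.812/2 mm)² = π(4.0600e-04 m)² = 5.178e-07 m²
R_2 = (1.65×10^-8)(41)/(5.178e-07) = 1.306 Ω
Seg 3: A = π(2.05/2 mm)² = π(1.0250e-03 m)² = 3.301e-06 m²
R_3 = (1.65×10^-8)(14.4)/(3.301e-06) = 0.07199 Ω
R_total = R_1 + R_2 + R_3 = 1.61 Ω

1.61 Ω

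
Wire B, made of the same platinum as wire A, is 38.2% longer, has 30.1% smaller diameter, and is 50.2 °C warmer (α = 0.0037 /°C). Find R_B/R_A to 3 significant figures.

R ∝ ρL/d² with ρ ∝ (1+αΔT), so R_B/R_A = (1 + 38.2/100) × (1 − 30.1/100)⁻² × (1 + 0.0037×50.2)
= 1.382 × 2.047 × 1.186 = 3.35

3.35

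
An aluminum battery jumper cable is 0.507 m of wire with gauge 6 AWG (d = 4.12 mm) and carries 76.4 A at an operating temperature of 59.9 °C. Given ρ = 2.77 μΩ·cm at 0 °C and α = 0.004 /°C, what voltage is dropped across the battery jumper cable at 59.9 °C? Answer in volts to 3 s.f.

ρ = 2.77 μΩ·cm = 2.77×10^-8 Ω·m
A = π(4.12/2 mm)² = π(2.0600e-03 m)² = 1.333e-05 m²
R₍0₎ = ρL/A = (2.77×10^-8)(0.507)/(1.333e-05) = 0.001053 Ω
R₍59.9₎ = R₍0₎(1 + αΔT) = 0.001053 × (1 + 0.004×59.9) = 0.001306 Ω
V = IR = 76.4 × 0.001306 = 0.0998 V

0.0998 V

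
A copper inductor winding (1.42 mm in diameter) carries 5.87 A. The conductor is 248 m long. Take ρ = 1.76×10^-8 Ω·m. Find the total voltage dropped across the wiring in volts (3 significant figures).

A = π(d/2)² = π(7.1000e-04 m)² = 1.584e-06 m²
R = ρL/A = (1.76×10^-8)(248)/(1.584e-06) = 2.756 Ω
V = IR = 5.87 × 2.756 = 16.2 V

16.2 V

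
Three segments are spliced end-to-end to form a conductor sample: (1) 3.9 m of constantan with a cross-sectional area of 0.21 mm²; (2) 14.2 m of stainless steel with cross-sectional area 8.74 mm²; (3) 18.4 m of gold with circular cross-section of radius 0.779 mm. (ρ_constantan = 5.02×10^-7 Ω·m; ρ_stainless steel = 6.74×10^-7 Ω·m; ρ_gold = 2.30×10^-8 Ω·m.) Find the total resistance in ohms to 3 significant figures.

Seg 1: A = 0.21 mm² = 2.100e-07 m²
R_1 = (5.02×10^-7)(3.9)/(2.100e-07) = 9.323 Ω
Seg 2: A = 8.74 mm² = 8.740e-06 m²
R_2 = (6.74×10^-7)(14.2)/(8.740e-06) = 1.095 Ω
Seg 3: A = πr² = π(7.7900e-04 m)² = 1.906e-06 m²
R_3 = (2.30×10^-8)(18.4)/(1.906e-06) = 0.222 Ω
R_total = R_1 + R_2 + R_3 = 10.6 Ω

10.6 Ω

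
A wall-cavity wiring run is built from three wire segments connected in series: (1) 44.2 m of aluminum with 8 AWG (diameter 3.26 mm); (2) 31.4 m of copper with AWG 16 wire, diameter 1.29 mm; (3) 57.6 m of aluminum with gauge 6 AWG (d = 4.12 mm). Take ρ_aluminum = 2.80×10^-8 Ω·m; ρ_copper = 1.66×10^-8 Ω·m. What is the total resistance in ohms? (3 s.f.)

Seg 1: A = π(3.26/2 mm)² = π(1.6300e-03 m)² = 8.347e-06 m²
R_1 = (2.80×10^-8)(44.2)/(8.347e-06) = 0.1483 Ω
Seg 2: A = π(1.29/2 mm)² = π(6.4500e-04 m)² = 1.307e-06 m²
R_2 = (1.66×10^-8)(31.4)/(1.307e-06) = 0.3988 Ω
Seg 3: A = π(4.12/2 mm)² = π(2.0600e-03 m)² = 1.333e-05 m²
R_3 = (2.80×10^-8)(57.6)/(1.333e-05) = 0.121 Ω
R_total = R_1 + R_2 + R_3 = 0.668 Ω

0.668 Ω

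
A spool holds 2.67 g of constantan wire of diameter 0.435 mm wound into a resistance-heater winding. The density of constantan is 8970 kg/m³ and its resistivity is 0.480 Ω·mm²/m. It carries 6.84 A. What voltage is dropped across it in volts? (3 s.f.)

44.2 V

ρ = 0.480 Ω·mm²/m = 4.80×10^-7 Ω·m
A = π(d/2)² = π(2.1750e-04 m)² = 1.4862e-07 m²
L = m/(density·A) = 0.00267/(8970×1.4862e-07) = 2.003 m
R = ρL/A = (4.80×10^-7)(2.003)/(1.4862e-07) = 6.469 Ω
V = IR = 6.84 × 6.469 = 44.2 V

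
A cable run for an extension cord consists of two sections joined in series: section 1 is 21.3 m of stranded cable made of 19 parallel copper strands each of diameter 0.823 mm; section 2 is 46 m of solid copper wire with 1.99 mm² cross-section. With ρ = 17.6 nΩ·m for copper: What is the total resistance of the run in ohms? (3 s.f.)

0.444 Ω

ρ = 17.6 nΩ·m = 1.76×10^-8 Ω·m
Section 1: A_strand = π(4.1150e-04)² = 5.320e-07 m²; R₁ = ρL/(N·A_s) = (1.76×10^-8)(21.3)/(19×5.320e-07) = 0.03709 Ω
Section 2: A = 1.99 mm² = 1.990e-06 m²
R₂ = (1.76×10^-8)(46)/(1.990e-06) = 0.4068 Ω
R = R₁ + R₂ = 0.444 Ω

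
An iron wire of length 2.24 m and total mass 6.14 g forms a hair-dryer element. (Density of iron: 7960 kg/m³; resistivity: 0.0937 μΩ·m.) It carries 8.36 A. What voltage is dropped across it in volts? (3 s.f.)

ρ = 0.0937 μΩ·m = 9.37×10^-8 Ω·m
A = m/(density·L) = 0.00614/(7960×2.24) = 3.4436e-07 m²
R = ρL/A = (9.37×10^-8)(2.24)/(3.4436e-07) = 0.6095 Ω
V = IR = 8.36 × 0.6095 = 5.10 V

5.10 V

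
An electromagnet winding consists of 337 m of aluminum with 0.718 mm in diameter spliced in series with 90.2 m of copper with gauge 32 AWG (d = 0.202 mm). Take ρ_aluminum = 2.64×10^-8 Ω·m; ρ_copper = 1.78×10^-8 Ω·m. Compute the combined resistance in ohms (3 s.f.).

72.1 Ω

Segment 1: A = π(d/2)² = π(3.5900e-04 m)² = 4.049e-07 m²
R₁ = ρL/A = (2.64×10^-8)(337)/(4.049e-07) = 21.97 Ω
Segment 2: A = π(0.202/2 mm)² = π(1.0100e-04 m)² = 3.205e-08 m²
R₂ = (1.78×10^-8)(90.2)/(3.205e-08) = 50.1 Ω
R = R₁ + R₂ = 72.1 Ω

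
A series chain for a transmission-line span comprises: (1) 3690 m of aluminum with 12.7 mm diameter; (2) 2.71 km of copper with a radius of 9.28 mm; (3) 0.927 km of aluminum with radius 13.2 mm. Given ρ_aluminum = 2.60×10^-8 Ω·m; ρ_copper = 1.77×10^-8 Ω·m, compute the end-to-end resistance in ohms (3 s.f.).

0.979 Ω

Seg 1: A = π(d/2)² = π(6.3500e-03 m)² = 1.267e-04 m²
R_1 = (2.60×10^-8)(3690)/(1.267e-04) = 0.7574 Ω
Seg 2: A = πr² = π(9.2800e-03 m)² = 2.705e-04 m²
R_2 = (1.77×10^-8)(2710)/(2.705e-04) = 0.1773 Ω
Seg 3: A = πr² = π(1.3200e-02 m)² = 5.474e-04 m²
R_3 = (2.60×10^-8)(927)/(5.474e-04) = 0.04403 Ω
R_total = R_1 + R_2 + R_3 = 0.979 Ω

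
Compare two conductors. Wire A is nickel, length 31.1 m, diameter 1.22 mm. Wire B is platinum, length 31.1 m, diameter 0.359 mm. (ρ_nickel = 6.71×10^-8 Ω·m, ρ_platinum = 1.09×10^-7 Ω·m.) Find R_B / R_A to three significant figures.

R ∝ ρL/d², so R_B/R_A = (ρ_B/ρ_A) × (d_A/d_B)²
= (1.09×10^-7/6.71×10^-8) × (1.22/0.359)² = 18.8

18.8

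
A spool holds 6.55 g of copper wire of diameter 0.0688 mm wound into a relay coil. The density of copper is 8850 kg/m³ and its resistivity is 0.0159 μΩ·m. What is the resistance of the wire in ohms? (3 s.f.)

ρ = 0.0159 μΩ·m = 1.59×10^-8 Ω·m
A = π(d/2)² = π(3.4400e-05 m)² = 3.7176e-09 m²
L = m/(density·A) = 0.00655/(8850×3.7176e-09) = 199.1 m
R = ρL/A = (1.59×10^-8)(199.1)/(3.7176e-09) = 851 Ω

851 Ω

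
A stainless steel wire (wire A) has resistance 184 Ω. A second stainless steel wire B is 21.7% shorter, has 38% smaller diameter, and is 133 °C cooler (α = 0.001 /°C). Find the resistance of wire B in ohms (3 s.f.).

R ∝ ρL/d² with ρ ∝ (1+αΔT), so R_B/R_A = (1 − 21.7/100) × (1 − 38/100)⁻² × (1 − 0.001×133)
= 0.783 × 2.602 × 0.867 = 1.766
R_B = 1.766 × 184 = 325 Ω

325 Ω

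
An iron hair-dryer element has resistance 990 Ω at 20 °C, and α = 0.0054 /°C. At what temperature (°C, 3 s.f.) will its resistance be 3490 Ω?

R = R₀(1 + α(T − T₀)) ⇒ T = T₀ + (R/R₀ − 1)/α
T = 20 + (3490/990 − 1)/0.0054 = 20 + (2.525)/0.0054 = 488 °C

488 °C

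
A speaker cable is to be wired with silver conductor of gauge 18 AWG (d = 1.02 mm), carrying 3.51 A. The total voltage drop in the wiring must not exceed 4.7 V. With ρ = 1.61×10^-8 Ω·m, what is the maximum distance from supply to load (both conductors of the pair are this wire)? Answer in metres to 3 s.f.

A = π(1.02/2 mm)² = π(5.1000e-04 m)² = 8.171e-07 m²
L_max = V_max·A/(2·ρI) = (4.7)(8.171e-07)/(2×1.61×10^-8×3.51) = 34.0 m

34.0 m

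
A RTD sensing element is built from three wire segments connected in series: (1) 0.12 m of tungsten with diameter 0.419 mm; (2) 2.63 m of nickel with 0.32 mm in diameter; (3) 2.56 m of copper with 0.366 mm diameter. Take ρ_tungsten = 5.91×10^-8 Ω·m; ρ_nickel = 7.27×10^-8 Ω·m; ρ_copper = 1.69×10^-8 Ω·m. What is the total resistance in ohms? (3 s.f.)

2.84 Ω

Seg 1: A = π(d/2)² = π(2.0950e-04 m)² = 1.379e-07 m²
R_1 = (5.91×10^-8)(0.12)/(1.379e-07) = 0.05143 Ω
Seg 2: A = π(d/2)² = π(1.6000e-04 m)² = 8.042e-08 m²
R_2 = (7.27×10^-8)(2.63)/(8.042e-08) = 2.377 Ω
Seg 3: A = π(d/2)² = π(1.8300e-04 m)² = 1.052e-07 m²
R_3 = (1.69×10^-8)(2.56)/(1.052e-07) = 0.4112 Ω
R_total = R_1 + R_2 + R_3 = 2.84 Ω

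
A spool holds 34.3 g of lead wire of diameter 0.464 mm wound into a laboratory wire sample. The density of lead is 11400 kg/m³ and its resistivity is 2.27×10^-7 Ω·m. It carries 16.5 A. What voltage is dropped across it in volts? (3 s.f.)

394 V

A = π(d/2)² = π(2.3200e-04 m)² = 1.6909e-07 m²
L = m/(density·A) = 0.0343/(11400×1.6909e-07) = 17.79 m
R = ρL/A = (2.27×10^-7)(17.79)/(1.6909e-07) = 23.89 Ω
V = IR = 16.5 × 23.89 = 394 V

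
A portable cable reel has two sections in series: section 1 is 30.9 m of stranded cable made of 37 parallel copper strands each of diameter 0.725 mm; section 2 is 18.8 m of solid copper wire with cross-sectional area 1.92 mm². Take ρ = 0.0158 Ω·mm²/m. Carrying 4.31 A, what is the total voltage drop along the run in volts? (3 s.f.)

ρ = 0.0158 Ω·mm²/m = 1.58×10^-8 Ω·m
Section 1: A_strand = π(3.6250e-04)² = 4.128e-07 m²; R₁ = ρL/(N·A_s) = (1.58×10^-8)(30.9)/(37×4.128e-07) = 0.03196 Ω
Section 2: A = 1.92 mm² = 1.920e-06 m²
R₂ = (1.58×10^-8)(18.8)/(1.920e-06) = 0.1547 Ω
R = R₁ + R₂ = 0.1867 Ω
V = IR = 4.31 × 0.1867 = 0.805 V

0.805 V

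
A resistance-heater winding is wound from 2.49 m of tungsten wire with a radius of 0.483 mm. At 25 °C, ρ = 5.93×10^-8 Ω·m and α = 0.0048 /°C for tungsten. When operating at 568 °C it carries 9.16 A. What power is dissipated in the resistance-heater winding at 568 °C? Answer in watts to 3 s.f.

A = πr² = π(4.8300e-04 m)² = 7.329e-07 m²
R₍25₎ = ρL/A = (5.93×10^-8)(2.49)/(7.329e-07) = 0.2015 Ω
R₍568₎ = R₍25₎(1 + αΔT) = 0.2015 × (1 + 0.0048×543) = 0.7266 Ω
P = I²R = (9.16)² × 0.7266 = 61.0 W

61.0 W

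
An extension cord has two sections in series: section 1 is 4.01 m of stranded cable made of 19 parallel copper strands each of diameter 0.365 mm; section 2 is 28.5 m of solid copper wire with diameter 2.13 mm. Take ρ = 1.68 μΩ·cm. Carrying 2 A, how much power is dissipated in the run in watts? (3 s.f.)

0.673 W

ρ = 1.68 μΩ·cm = 1.68×10^-8 Ω·m
Section 1: A_strand = π(1.8250e-04)² = 1.046e-07 m²; R₁ = ρL/(N·A_s) = (1.68×10^-8)(4.01)/(19×1.046e-07) = 0.03389 Ω
Section 2: A = π(d/2)² = π(1.0650e-03 m)² = 3.563e-06 m²
R₂ = (1.68×10^-8)(28.5)/(3.563e-06) = 0.1344 Ω
R = R₁ + R₂ = 0.1683 Ω
P = I²R = (2)² × 0.1683 = 0.673 W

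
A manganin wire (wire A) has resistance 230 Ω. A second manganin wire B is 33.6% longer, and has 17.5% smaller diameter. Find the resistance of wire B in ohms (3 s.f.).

451 Ω

R ∝ L/d², so R_B/R_A = (1 + 33.6/100) × (1 − 17.5/100)⁻²
= 1.336 × 1.469 = 1.963
R_B = 1.963 × 230 = 451 Ω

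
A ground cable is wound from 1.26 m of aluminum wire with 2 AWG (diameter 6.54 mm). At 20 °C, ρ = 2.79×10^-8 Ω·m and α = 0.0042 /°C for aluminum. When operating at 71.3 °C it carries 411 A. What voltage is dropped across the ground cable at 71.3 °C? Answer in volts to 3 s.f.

A = π(6.54/2 mm)² = π(3.2700e-03 m)² = 3.359e-05 m²
R₍20₎ = ρL/A = (2.79×10^-8)(1.26)/(3.359e-05) = 0.001046 Ω
R₍71.3₎ = R₍20₎(1 + αΔT) = 0.001046 × (1 + 0.0042×51.3) = 0.001272 Ω
V = IR = 411 × 0.001272 = 0.523 V

0.523 V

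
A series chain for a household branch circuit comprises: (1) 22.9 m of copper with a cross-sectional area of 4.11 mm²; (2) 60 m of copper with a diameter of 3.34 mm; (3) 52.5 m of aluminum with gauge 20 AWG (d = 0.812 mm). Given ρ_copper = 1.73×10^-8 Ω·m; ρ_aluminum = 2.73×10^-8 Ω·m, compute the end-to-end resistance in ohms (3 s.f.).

2.98 Ω

Seg 1: A = 4.11 mm² = 4.110e-06 m²
R_1 = (1.73×10^-8)(22.9)/(4.110e-06) = 0.09639 Ω
Seg 2: A = π(d/2)² = π(1.6700e-03 m)² = 8.762e-06 m²
R_2 = (1.73×10^-8)(60)/(8.762e-06) = 0.1185 Ω
Seg 3: A = π(0.812/2 mm)² = π(4.0600e-04 m)² = 5.178e-07 m²
R_3 = (2.73×10^-8)(52.5)/(5.178e-07) = 2.768 Ω
R_total = R_1 + R_2 + R_3 = 2.98 Ω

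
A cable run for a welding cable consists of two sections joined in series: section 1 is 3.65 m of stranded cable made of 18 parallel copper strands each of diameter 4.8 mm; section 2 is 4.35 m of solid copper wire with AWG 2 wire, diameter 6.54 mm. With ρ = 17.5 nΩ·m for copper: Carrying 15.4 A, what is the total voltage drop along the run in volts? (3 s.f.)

0.0379 V

ρ = 17.5 nΩ·m = 1.75×10^-8 Ω·m
Section 1: A_strand = π(2.4000e-03)² = 1.810e-05 m²; R₁ = ρL/(N·A_s) = (1.75×10^-8)(3.65)/(18×1.810e-05) = 1.961×10^-4 Ω
Section 2: A = π(6.54/2 mm)² = π(3.2700e-03 m)² = 3.359e-05 m²
R₂ = (1.75×10^-8)(4.35)/(3.359e-05) = 0.002266 Ω
R = R₁ + R₂ = 0.002462 Ω
V = IR = 15.4 × 0.002462 = 0.0379 V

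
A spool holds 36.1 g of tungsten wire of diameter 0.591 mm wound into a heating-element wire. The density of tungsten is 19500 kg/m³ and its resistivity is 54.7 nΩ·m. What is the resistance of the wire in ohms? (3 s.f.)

1.35 Ω

ρ = 54.7 nΩ·m = 5.47×10^-8 Ω·m
A = π(d/2)² = π(2.9550e-04 m)² = 2.7432e-07 m²
L = m/(density·A) = 0.0361/(19500×2.7432e-07) = 6.749 m
R = ρL/A = (5.47×10^-8)(6.749)/(2.7432e-07) = 1.35 Ω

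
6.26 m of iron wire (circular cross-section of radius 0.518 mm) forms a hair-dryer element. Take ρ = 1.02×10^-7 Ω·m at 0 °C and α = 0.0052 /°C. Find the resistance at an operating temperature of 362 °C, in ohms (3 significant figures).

2.18 Ω

A = πr² = π(5.1800e-04 m)² = 8.430e-07 m²
R₍0°C₎ = ρL/A = (1.02×10^-7)(6.26)/(8.430e-07) = 0.7575 Ω
R = R₀(1 + αΔT) = 0.7575(1 + 0.0052×362) = 2.18 Ω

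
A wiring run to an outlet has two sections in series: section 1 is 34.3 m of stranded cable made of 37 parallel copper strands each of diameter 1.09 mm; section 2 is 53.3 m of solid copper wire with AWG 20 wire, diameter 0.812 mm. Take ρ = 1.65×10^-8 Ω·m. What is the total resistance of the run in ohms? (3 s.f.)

Section 1: A_strand = π(5.4500e-04)² = 9.331e-07 m²; R₁ = ρL/(N·A_s) = (1.65×10^-8)(34.3)/(37×9.331e-07) = 0.01639 Ω
Section 2: A = π(0.812/2 mm)² = π(4.0600e-04 m)² = 5.178e-07 m²
R₂ = (1.65×10^-8)(53.3)/(5.178e-07) = 1.698 Ω
R = R₁ + R₂ = 1.71 Ω

1.71 Ω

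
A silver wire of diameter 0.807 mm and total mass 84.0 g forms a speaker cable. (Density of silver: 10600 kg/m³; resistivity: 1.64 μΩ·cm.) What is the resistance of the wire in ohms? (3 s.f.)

ρ = 1.64 μΩ·cm = 1.64×10^-8 Ω·m
A = π(d/2)² = π(4.0350e-04 m)² = 5.1149e-07 m²
L = m/(density·A) = 0.084/(10600×5.1149e-07) = 15.49 m
R = ρL/A = (1.64×10^-8)(15.49)/(5.1149e-07) = 0.497 Ω

0.497 Ω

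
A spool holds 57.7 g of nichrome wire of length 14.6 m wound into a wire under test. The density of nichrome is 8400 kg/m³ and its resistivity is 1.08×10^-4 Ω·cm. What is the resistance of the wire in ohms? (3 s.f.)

33.5 Ω

ρ = 1.08×10^-4 Ω·cm = 1.08×10^-6 Ω·m
A = m/(density·L) = 0.0577/(8400×14.6) = 4.7048e-07 m²
R = ρL/A = (1.08×10^-6)(14.6)/(4.7048e-07) = 33.5 Ω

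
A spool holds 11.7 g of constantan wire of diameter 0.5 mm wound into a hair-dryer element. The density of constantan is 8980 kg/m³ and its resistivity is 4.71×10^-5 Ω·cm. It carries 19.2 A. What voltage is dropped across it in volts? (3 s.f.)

306 V

ρ = 4.71×10^-5 Ω·cm = 4.71×10^-7 Ω·m
A = π(d/2)² = π(2.5000e-04 m)² = 1.9635e-07 m²
L = m/(density·A) = 0.0117/(8980×1.9635e-07) = 6.636 m
R = ρL/A = (4.71×10^-7)(6.636)/(1.9635e-07) = 15.92 Ω
V = IR = 19.2 × 15.92 = 306 V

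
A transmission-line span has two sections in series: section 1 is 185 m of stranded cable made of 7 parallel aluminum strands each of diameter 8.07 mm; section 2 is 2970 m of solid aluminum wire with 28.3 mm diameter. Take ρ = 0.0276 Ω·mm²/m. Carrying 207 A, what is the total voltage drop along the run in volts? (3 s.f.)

ρ = 0.0276 Ω·mm²/m = 2.76×10^-8 Ω·m
Section 1: A_strand = π(4.0350e-03)² = 5.115e-05 m²; R₁ = ρL/(N·A_s) = (2.76×10^-8)(185)/(7×5.115e-05) = 0.01426 Ω
Section 2: A = π(d/2)² = π(1.4150e-02 m)² = 6.290e-04 m²
R₂ = (2.76×10^-8)(2970)/(6.290e-04) = 0.1303 Ω
R = R₁ + R₂ = 0.1446 Ω
V = IR = 207 × 0.1446 = 29.9 V

29.9 V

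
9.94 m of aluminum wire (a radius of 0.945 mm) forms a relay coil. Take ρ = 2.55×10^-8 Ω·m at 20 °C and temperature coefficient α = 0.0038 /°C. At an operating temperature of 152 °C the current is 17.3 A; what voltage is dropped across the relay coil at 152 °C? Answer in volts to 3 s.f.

A = πr² = π(9.4500e-04 m)² = 2.806e-06 m²
R₍20₎ = ρL/A = (2.55×10^-8)(9.94)/(2.806e-06) = 0.09035 Ω
R₍152₎ = R₍20₎(1 + αΔT) = 0.09035 × (1 + 0.0038×132) = 0.1357 Ω
V = IR = 17.3 × 0.1357 = 2.35 V

2.35 V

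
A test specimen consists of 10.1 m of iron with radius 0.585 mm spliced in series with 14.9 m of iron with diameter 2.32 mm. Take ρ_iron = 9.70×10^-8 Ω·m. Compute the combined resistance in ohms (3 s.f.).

Segment 1: A = πr² = π(5.8500e-04 m)² = 1.075e-06 m²
R₁ = ρL/A = (9.70×10^-8)(10.1)/(1.075e-06) = 0.9112 Ω
Segment 2: A = π(d/2)² = π(1.1600e-03 m)² = 4.227e-06 m²
R₂ = (9.70×10^-8)(14.9)/(4.227e-06) = 0.3419 Ω
R = R₁ + R₂ = 1.25 Ω

1.25 Ω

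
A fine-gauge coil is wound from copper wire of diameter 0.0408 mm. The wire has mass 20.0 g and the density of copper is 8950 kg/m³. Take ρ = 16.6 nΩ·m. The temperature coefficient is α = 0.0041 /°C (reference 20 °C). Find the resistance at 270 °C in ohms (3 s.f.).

ρ = 16.6 nΩ·m = 1.66×10^-8 Ω·m
A = π(d/2)² = π(2.0400e-05 m)² = 1.3074e-09 m²
L = m/(density·A) = 0.02/(8950×1.3074e-09) = 1709 m
R = ρL/A = (1.66×10^-8)(1709)/(1.3074e-09) = 21700 Ω
R(270 °C) = 21700 × (1 + 0.0041×250) = 43900 Ω

43900 Ω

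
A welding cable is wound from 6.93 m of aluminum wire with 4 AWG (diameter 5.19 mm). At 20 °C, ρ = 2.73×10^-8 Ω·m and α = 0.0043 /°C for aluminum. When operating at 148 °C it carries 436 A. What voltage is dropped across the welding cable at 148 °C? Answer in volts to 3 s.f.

A = π(5.19/2 mm)² = π(2.5950e-03 m)² = 2.116e-05 m²
R₍20₎ = ρL/A = (2.73×10^-8)(6.93)/(2.116e-05) = 0.008943 Ω
R₍148₎ = R₍20₎(1 + αΔT) = 0.008943 × (1 + 0.0043×128) = 0.01386 Ω
V = IR = 436 × 0.01386 = 6.05 V

6.05 V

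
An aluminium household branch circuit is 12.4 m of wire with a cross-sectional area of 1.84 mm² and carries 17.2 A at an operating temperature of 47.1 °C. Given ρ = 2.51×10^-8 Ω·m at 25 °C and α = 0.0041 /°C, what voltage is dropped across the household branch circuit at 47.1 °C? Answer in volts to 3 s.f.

3.17 V

A = 1.84 mm² = 1.840e-06 m²
R₍25₎ = ρL/A = (2.51×10^-8)(12.4)/(1.840e-06) = 0.1692 Ω
R₍47.1₎ = R₍25₎(1 + αΔT) = 0.1692 × (1 + 0.0041×22.1) = 0.1845 Ω
V = IR = 17.2 × 0.1845 = 3.17 V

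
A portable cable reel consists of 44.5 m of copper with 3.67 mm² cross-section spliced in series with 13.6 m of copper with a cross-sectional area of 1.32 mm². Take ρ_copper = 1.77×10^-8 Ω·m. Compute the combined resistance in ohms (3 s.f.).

Segment 1: A = 3.67 mm² = 3.670e-06 m²
R₁ = ρL/A = (1.77×10^-8)(44.5)/(3.670e-06) = 0.2146 Ω
Segment 2: A = 1.32 mm² = 1.320e-06 m²
R₂ = (1.77×10^-8)(13.6)/(1.320e-06) = 0.1824 Ω
R = R₁ + R₂ = 0.397 Ω

0.397 Ω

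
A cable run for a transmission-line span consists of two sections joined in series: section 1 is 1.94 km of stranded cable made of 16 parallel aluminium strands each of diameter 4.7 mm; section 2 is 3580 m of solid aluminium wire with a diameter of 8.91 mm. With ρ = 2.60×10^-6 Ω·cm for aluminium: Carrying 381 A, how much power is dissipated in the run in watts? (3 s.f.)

2.43×10^5 W

ρ = 2.60×10^-6 Ω·cm = 2.60×10^-8 Ω·m
Section 1: A_strand = π(2.3500e-03)² = 1.735e-05 m²; R₁ = ρL/(N·A_s) = (2.60×10^-8)(1940)/(16×1.735e-05) = 0.1817 Ω
Section 2: A = π(d/2)² = π(4.4550e-03 m)² = 6.235e-05 m²
R₂ = (2.60×10^-8)(3580)/(6.235e-05) = 1.493 Ω
R = R₁ + R₂ = 1.675 Ω
P = I²R = (381)² × 1.675 = 2.43×10^5 W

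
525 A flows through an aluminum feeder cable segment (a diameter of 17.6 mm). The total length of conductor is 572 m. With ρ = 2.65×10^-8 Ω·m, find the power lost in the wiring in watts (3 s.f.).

17200 W

A = π(d/2)² = π(8.8000e-03 m)² = 2.433e-04 m²
R = ρL/A = (2.65×10^-8)(572)/(2.433e-04) = 0.06231 Ω
P = I²R = (525)² × 0.06231 = 17200 W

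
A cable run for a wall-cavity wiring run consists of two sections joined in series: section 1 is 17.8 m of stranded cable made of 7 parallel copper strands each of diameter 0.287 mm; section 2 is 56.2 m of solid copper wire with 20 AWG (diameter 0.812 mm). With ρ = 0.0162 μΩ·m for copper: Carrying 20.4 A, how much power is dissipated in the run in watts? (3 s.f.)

ρ = 0.0162 μΩ·m = 1.62×10^-8 Ω·m
Section 1: A_strand = π(1.4350e-04)² = 6.469e-08 m²; R₁ = ρL/(N·A_s) = (1.62×10^-8)(17.8)/(7×6.469e-08) = 0.6368 Ω
Section 2: A = π(0.812/2 mm)² = π(4.0600e-04 m)² = 5.178e-07 m²
R₂ = (1.62×10^-8)(56.2)/(5.178e-07) = 1.758 Ω
R = R₁ + R₂ = 2.395 Ω
P = I²R = (20.4)² × 2.395 = 997 W

997 W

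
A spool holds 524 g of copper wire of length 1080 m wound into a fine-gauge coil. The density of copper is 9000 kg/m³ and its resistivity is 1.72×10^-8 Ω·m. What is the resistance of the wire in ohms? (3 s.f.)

345 Ω

A = m/(density·L) = 0.524/(9000×1080) = 5.3909e-08 m²
R = ρL/A = (1.72×10^-8)(1080)/(5.3909e-08) = 345 Ω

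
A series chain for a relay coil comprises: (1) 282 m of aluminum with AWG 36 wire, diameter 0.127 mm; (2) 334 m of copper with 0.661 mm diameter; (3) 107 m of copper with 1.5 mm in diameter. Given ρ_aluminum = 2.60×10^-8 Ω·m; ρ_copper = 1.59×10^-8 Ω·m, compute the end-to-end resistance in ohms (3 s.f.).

595 Ω

Seg 1: A = π(0.127/2 mm)² = π(6.3500e-05 m)² = 1.267e-08 m²
R_1 = (2.60×10^-8)(282)/(1.267e-08) = 578.8 Ω
Seg 2: A = π(d/2)² = π(3.3050e-04 m)² = 3.432e-07 m²
R_2 = (1.59×10^-8)(334)/(3.432e-07) = 15.48 Ω
Seg 3: A = π(d/2)² = π(7.5000e-04 m)² = 1.767e-06 m²
R_3 = (1.59×10^-8)(107)/(1.767e-06) = 0.9627 Ω
R_total = R_1 + R_2 + R_3 = 595 Ω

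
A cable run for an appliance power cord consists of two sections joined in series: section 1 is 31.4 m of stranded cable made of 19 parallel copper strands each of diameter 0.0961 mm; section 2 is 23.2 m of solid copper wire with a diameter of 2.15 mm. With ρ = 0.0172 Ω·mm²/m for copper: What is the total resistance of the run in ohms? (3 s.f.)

4.03 Ω

ρ = 0.0172 Ω·mm²/m = 1.72×10^-8 Ω·m
Section 1: A_strand = π(4.8050e-05)² = 7.253e-09 m²; R₁ = ρL/(N·A_s) = (1.72×10^-8)(31.4)/(19×7.253e-09) = 3.919 Ω
Section 2: A = π(d/2)² = π(1.0750e-03 m)² = 3.631e-06 m²
R₂ = (1.72×10^-8)(23.2)/(3.631e-06) = 0.1099 Ω
R = R₁ + R₂ = 4.03 Ω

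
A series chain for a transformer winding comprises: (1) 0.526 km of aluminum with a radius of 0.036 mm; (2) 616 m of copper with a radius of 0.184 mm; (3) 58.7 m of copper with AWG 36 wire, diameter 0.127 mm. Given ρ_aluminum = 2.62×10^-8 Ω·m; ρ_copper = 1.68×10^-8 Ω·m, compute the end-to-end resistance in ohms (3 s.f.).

3560 Ω

Seg 1: A = πr² = π(3.6000e-05 m)² = 4.072e-09 m²
R_1 = (2.62×10^-8)(526)/(4.072e-09) = 3385 Ω
Seg 2: A = πr² = π(1.8400e-04 m)² = 1.064e-07 m²
R_2 = (1.68×10^-8)(616)/(1.064e-07) = 97.3 Ω
Seg 3: A = π(0.127/2 mm)² = π(6.3500e-05 m)² = 1.267e-08 m²
R_3 = (1.68×10^-8)(58.7)/(1.267e-08) = 77.85 Ω
R_total = R_1 + R_2 + R_3 = 3560 Ω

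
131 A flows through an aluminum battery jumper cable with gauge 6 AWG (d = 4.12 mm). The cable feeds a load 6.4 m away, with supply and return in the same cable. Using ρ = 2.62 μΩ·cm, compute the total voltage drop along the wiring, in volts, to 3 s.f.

3.30 V

ρ = 2.62 μΩ·cm = 2.62×10^-8 Ω·m
A = π(4.12/2 mm)² = π(2.0600e-03 m)² = 1.333e-05 m²
Total conductor length (both ways) L = 2 × 6.4 = 12.8 m
R = ρL/A = (2.62×10^-8)(12.8)/(1.333e-05) = 0.02516 Ω
V = IR = 131 × 0.02516 = 3.30 V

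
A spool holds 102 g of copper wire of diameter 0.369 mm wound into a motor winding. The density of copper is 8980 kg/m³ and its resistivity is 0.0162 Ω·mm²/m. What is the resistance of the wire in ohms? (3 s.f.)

ρ = 0.0162 Ω·mm²/m = 1.62×10^-8 Ω·m
A = π(d/2)² = π(1.8450e-04 m)² = 1.0694e-07 m²
L = m/(density·A) = 0.102/(8980×1.0694e-07) = 106.2 m
R = ρL/A = (1.62×10^-8)(106.2)/(1.0694e-07) = 16.1 Ω

16.1 Ω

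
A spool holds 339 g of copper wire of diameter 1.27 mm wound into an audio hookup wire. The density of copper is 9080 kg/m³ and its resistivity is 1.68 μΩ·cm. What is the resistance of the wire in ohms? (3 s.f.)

ρ = 1.68 μΩ·cm = 1.68×10^-8 Ω·m
A = π(d/2)² = π(6.3500e-04 m)² = 1.2668e-06 m²
L = m/(density·A) = 0.339/(9080×1.2668e-06) = 29.47 m
R = ρL/A = (1.68×10^-8)(29.47)/(1.2668e-06) = 0.391 Ω

0.391 Ω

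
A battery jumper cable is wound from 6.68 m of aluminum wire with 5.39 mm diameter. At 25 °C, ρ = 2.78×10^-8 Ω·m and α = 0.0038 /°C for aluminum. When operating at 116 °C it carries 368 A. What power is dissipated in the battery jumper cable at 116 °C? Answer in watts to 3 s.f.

A = π(d/2)² = π(2.6950e-03 m)² = 2.282e-05 m²
R₍25₎ = ρL/A = (2.78×10^-8)(6.68)/(2.282e-05) = 0.008139 Ω
R₍116₎ = R₍25₎(1 + αΔT) = 0.008139 × (1 + 0.0038×91) = 0.01095 Ω
P = I²R = (368)² × 0.01095 = 1480 W

1480 W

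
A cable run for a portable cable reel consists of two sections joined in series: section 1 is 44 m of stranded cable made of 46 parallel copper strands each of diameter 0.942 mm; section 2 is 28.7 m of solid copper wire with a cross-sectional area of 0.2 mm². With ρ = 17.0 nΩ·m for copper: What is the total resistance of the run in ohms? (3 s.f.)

2.46 Ω

ρ = 17.0 nΩ·m = 1.70×10^-8 Ω·m
Section 1: A_strand = π(4.7100e-04)² = 6.969e-07 m²; R₁ = ρL/(N·A_s) = (1.70×10^-8)(44)/(46×6.969e-07) = 0.02333 Ω
Section 2: A = 0.2 mm² = 2.000e-07 m²
R₂ = (1.70×10^-8)(28.7)/(2.000e-07) = 2.44 Ω
R = R₁ + R₂ = 2.46 Ω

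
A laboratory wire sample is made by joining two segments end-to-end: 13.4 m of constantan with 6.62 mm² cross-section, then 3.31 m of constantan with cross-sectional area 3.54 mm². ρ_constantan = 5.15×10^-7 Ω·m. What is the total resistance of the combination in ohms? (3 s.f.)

1.52 Ω

Segment 1: A = 6.62 mm² = 6.620e-06 m²
R₁ = ρL/A = (5.15×10^-7)(13.4)/(6.620e-06) = 1.042 Ω
Segment 2: A = 3.54 mm² = 3.540e-06 m²
R₂ = (5.15×10^-7)(3.31)/(3.540e-06) = 0.4815 Ω
R = R₁ + R₂ = 1.52 Ω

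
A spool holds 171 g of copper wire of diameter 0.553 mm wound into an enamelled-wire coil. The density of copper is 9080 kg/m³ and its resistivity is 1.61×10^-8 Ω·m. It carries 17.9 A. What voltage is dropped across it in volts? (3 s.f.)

A = π(d/2)² = π(2.7650e-04 m)² = 2.4018e-07 m²
L = m/(density·A) = 0.171/(9080×2.4018e-07) = 78.41 m
R = ρL/A = (1.61×10^-8)(78.41)/(2.4018e-07) = 5.256 Ω
V = IR = 17.9 × 5.256 = 94.1 V

94.1 V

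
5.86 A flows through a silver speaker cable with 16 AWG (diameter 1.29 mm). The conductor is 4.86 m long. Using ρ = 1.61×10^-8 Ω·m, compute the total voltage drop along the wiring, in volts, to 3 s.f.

0.351 V

A = π(1.29/2 mm)² = π(6.4500e-04 m)² = 1.307e-06 m²
R = ρL/A = (1.61×10^-8)(4.86)/(1.307e-06) = 0.05987 Ω
V = IR = 5.86 × 0.05987 = 0.351 V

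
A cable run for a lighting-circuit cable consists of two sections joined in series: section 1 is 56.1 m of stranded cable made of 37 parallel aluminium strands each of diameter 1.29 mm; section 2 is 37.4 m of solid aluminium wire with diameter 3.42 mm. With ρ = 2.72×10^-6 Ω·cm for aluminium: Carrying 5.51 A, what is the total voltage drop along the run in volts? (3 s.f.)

0.784 V

ρ = 2.72×10^-6 Ω·cm = 2.72×10^-8 Ω·m
Section 1: A_strand = π(6.4500e-04)² = 1.307e-06 m²; R₁ = ρL/(N·A_s) = (2.72×10^-8)(56.1)/(37×1.307e-06) = 0.03155 Ω
Section 2: A = π(d/2)² = π(1.7100e-03 m)² = 9.186e-06 m²
R₂ = (2.72×10^-8)(37.4)/(9.186e-06) = 0.1107 Ω
R = R₁ + R₂ = 0.1423 Ω
V = IR = 5.51 × 0.1423 = 0.784 V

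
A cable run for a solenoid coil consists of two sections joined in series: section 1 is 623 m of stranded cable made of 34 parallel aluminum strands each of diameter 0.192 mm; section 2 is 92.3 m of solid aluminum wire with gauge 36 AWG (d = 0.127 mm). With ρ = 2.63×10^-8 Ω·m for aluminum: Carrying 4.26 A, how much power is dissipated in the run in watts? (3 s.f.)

Section 1: A_strand = π(9.6000e-05)² = 2.895e-08 m²; R₁ = ρL/(N·A_s) = (2.63×10^-8)(623)/(34×2.895e-08) = 16.64 Ω
Section 2: A = π(0.127/2 mm)² = π(6.3500e-05 m)² = 1.267e-08 m²
R₂ = (2.63×10^-8)(92.3)/(1.267e-08) = 191.6 Ω
R = R₁ + R₂ = 208.3 Ω
P = I²R = (4.26)² × 208.3 = 3780 W

3780 W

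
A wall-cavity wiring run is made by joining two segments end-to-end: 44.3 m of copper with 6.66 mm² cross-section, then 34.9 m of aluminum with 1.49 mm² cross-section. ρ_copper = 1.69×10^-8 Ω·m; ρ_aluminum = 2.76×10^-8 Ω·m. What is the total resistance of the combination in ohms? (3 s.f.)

0.759 Ω

Segment 1: A = 6.66 mm² = 6.660e-06 m²
R₁ = ρL/A = (1.69×10^-8)(44.3)/(6.660e-06) = 0.1124 Ω
Segment 2: A = 1.49 mm² = 1.490e-06 m²
R₂ = (2.76×10^-8)(34.9)/(1.490e-06) = 0.6465 Ω
R = R₁ + R₂ = 0.759 Ω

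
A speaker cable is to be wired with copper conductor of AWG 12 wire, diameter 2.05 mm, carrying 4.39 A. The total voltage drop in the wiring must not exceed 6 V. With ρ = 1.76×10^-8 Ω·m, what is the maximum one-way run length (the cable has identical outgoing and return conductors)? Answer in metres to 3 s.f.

A = π(2.05/2 mm)² = π(1.0250e-03 m)² = 3.301e-06 m²
L_max = V_max·A/(2·ρI) = (6)(3.301e-06)/(2×1.76×10^-8×4.39) = 128 m

128 m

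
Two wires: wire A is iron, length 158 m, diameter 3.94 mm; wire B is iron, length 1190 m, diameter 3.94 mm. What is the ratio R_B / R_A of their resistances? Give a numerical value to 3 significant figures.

7.53

R ∝ ρL/d², so R_B/R_A = (L_B/L_A)
= (1190/158) = 7.53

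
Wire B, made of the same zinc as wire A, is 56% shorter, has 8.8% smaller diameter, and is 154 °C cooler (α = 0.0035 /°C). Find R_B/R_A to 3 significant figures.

0.244

R ∝ ρL/d² with ρ ∝ (1+αΔT), so R_B/R_A = (1 − 56/100) × (1 − 8.8/100)⁻² × (1 − 0.0035×154)
= 0.44 × 1.202 × 0.461 = 0.244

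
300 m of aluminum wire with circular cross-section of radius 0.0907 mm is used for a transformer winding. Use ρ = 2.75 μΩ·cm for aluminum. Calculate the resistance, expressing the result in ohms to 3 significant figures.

319 Ω

ρ = 2.75 μΩ·cm = 2.75×10^-8 Ω·m
A = πr² = π(9.0700e-05 m)² = 2.584e-08 m²
R = ρL/A = (2.75×10^-8)(300 m)/(2.584e-08 m²) = 319 Ω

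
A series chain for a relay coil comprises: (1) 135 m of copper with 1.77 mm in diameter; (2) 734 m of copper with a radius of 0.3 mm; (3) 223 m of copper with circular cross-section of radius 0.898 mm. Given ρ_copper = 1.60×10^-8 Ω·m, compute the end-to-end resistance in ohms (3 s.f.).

Seg 1: A = π(d/2)² = π(8.8500e-04 m)² = 2.461e-06 m²
R_1 = (1.60×10^-8)(135)/(2.461e-06) = 0.8778 Ω
Seg 2: A = πr² = π(3.0000e-04 m)² = 2.827e-07 m²
R_2 = (1.60×10^-8)(734)/(2.827e-07) = 41.54 Ω
Seg 3: A = πr² = π(8.9800e-04 m)² = 2.533e-06 m²
R_3 = (1.60×10^-8)(223)/(2.533e-06) = 1.408 Ω
R_total = R_1 + R_2 + R_3 = 43.8 Ω

43.8 Ω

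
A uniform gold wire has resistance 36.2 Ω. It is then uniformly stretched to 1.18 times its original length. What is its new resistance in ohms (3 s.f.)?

50.4 Ω

Volume constant ⇒ A' = A/k with k = 1.18. R' = ρ(kL)/(A/k) = k²R.
R' = 1.392 × 36.2 = 50.4 Ω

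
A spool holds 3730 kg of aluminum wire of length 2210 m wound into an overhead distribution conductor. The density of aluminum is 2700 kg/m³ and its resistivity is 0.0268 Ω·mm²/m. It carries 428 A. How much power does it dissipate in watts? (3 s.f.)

17400 W

ρ = 0.0268 Ω·mm²/m = 2.68×10^-8 Ω·m
A = m/(density·L) = 3730/(2700×2210) = 6.2510e-04 m²
R = ρL/A = (2.68×10^-8)(2210)/(6.2510e-04) = 0.09475 Ω
P = I²R = (428)² × 0.09475 = 17400 W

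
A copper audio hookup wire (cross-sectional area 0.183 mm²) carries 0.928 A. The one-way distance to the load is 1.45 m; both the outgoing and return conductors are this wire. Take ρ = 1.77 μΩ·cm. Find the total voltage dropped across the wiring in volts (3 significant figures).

ρ = 1.77 μΩ·cm = 1.77×10^-8 Ω·m
A = 0.183 mm² = 1.830e-07 m²
Total conductor length (both ways) L = 2 × 1.45 = 2.9 m
R = ρL/A = (1.77×10^-8)(2.9)/(1.830e-07) = 0.2805 Ω
V = IR = 0.928 × 0.2805 = 0.260 V

0.260 V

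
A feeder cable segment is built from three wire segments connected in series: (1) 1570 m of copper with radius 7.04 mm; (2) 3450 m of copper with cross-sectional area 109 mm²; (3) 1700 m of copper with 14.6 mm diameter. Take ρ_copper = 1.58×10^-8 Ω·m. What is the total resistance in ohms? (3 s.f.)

Seg 1: A = πr² = π(7.0400e-03 m)² = 1.557e-04 m²
R_1 = (1.58×10^-8)(1570)/(1.557e-04) = 0.1593 Ω
Seg 2: A = 109 mm² = 1.090e-04 m²
R_2 = (1.58×10^-8)(3450)/(1.090e-04) = 0.5001 Ω
Seg 3: A = π(d/2)² = π(7.3000e-03 m)² = 1.674e-04 m²
R_3 = (1.58×10^-8)(1700)/(1.674e-04) = 0.1604 Ω
R_total = R_1 + R_2 + R_3 = 0.820 Ω

0.820 Ω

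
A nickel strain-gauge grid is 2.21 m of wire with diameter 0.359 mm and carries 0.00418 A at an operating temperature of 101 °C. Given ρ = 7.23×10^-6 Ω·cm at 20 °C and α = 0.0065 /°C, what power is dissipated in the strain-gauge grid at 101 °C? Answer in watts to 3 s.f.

ρ = 7.23×10^-6 Ω·cm = 7.23×10^-8 Ω·m
A = π(d/2)² = π(1.7950e-04 m)² = 1.012e-07 m²
R₍20₎ = ρL/A = (7.23×10^-8)(2.21)/(1.012e-07) = 1.579 Ω
R₍101₎ = R₍20₎(1 + αΔT) = 1.579 × (1 + 0.0065×81) = 2.41 Ω
P = I²R = (0.00418)² × 2.41 = 4.21×10^-5 W

4.21×10^-5 W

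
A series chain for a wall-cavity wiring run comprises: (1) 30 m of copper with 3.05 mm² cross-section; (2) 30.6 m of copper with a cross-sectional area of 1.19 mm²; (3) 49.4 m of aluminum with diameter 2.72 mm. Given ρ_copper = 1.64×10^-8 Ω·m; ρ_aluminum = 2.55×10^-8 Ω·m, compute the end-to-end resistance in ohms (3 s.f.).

0.800 Ω

Seg 1: A = 3.05 mm² = 3.050e-06 m²
R_1 = (1.64×10^-8)(30)/(3.050e-06) = 0.1613 Ω
Seg 2: A = 1.19 mm² = 1.190e-06 m²
R_2 = (1.64×10^-8)(30.6)/(1.190e-06) = 0.4217 Ω
Seg 3: A = π(d/2)² = π(1.3600e-03 m)² = 5.811e-06 m²
R_3 = (2.55×10^-8)(49.4)/(5.811e-06) = 0.2168 Ω
R_total = R_1 + R_2 + R_3 = 0.800 Ω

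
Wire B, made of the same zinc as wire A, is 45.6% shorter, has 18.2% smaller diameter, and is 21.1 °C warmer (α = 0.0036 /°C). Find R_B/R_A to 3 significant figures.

R ∝ ρL/d² with ρ ∝ (1+αΔT), so R_B/R_A = (1 − 45.6/100) × (1 − 18.2/100)⁻² × (1 + 0.0036×21.1)
= 0.544 × 1.494 × 1.076 = 0.875

0.875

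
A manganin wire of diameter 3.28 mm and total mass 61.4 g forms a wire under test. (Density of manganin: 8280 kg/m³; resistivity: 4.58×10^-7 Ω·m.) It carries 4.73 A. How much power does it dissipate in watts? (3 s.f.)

A = π(d/2)² = π(1.6400e-03 m)² = 8.4496e-06 m²
L = m/(density·A) = 0.0614/(8280×8.4496e-06) = 0.8776 m
R = ρL/A = (4.58×10^-7)(0.8776)/(8.4496e-06) = 0.04757 Ω
P = I²R = (4.73)² × 0.04757 = 1.06 W

1.06 W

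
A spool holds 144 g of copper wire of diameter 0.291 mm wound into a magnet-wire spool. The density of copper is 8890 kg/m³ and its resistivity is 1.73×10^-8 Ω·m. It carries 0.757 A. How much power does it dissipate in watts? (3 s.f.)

36.3 W

A = π(d/2)² = π(1.4550e-04 m)² = 6.6508e-08 m²
L = m/(density·A) = 0.144/(8890×6.6508e-08) = 243.5 m
R = ρL/A = (1.73×10^-8)(243.5)/(6.6508e-08) = 63.35 Ω
P = I²R = (0.757)² × 63.35 = 36.3 W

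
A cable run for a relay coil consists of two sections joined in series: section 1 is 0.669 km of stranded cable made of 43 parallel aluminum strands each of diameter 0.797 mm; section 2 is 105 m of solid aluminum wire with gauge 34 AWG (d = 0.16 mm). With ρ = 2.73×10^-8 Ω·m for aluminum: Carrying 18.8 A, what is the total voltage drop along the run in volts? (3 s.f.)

2700 V

Section 1: A_strand = π(3.9850e-04)² = 4.989e-07 m²; R₁ = ρL/(N·A_s) = (2.73×10^-8)(669)/(43×4.989e-07) = 0.8514 Ω
Section 2: A = π(0.16/2 mm)² = π(8.0000e-05 m)² = 2.011e-08 m²
R₂ = (2.73×10^-8)(105)/(2.011e-08) = 142.6 Ω
R = R₁ + R₂ = 143.4 Ω
V = IR = 18.8 × 143.4 = 2700 V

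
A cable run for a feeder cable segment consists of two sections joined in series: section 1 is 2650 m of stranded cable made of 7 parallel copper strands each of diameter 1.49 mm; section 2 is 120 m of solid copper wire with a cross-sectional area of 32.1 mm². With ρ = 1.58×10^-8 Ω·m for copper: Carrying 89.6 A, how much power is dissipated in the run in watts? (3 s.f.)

28000 W

Section 1: A_strand = π(7.4500e-04)² = 1.744e-06 m²; R₁ = ρL/(N·A_s) = (1.58×10^-8)(2650)/(7×1.744e-06) = 3.43 Ω
Section 2: A = 32.1 mm² = 3.210e-05 m²
R₂ = (1.58×10^-8)(120)/(3.210e-05) = 0.05907 Ω
R = R₁ + R₂ = 3.489 Ω
P = I²R = (89.6)² × 3.489 = 28000 W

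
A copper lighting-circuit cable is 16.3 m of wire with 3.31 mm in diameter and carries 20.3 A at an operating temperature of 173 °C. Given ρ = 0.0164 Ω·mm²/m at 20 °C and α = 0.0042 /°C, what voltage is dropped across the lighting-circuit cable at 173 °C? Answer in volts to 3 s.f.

ρ = 0.0164 Ω·mm²/m = 1.64×10^-8 Ω·m
A = π(d/2)² = π(1.6550e-03 m)² = 8.605e-06 m²
R₍20₎ = ρL/A = (1.64×10^-8)(16.3)/(8.605e-06) = 0.03107 Ω
R₍173₎ = R₍20₎(1 + αΔT) = 0.03107 × (1 + 0.0042×153) = 0.05103 Ω
V = IR = 20.3 × 0.05103 = 1.04 V

1.04 V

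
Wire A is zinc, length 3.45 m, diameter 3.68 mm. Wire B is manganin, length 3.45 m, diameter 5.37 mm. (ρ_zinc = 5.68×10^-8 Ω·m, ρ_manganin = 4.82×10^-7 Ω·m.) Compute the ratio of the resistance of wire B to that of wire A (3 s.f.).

3.99

R ∝ ρL/d², so R_B/R_A = (ρ_B/ρ_A) × (d_A/d_B)²
= (4.82×10^-7/5.68×10^-8) × (3.68/5.37)² = 3.99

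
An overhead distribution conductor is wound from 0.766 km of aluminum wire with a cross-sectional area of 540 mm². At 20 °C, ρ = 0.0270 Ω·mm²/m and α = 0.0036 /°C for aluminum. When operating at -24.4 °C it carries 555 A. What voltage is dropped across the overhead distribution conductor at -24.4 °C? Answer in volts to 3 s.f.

ρ = 0.0270 Ω·mm²/m = 2.70×10^-8 Ω·m
A = 540 mm² = 5.400e-04 m²
R₍20₎ = ρL/A = (2.70×10^-8)(766)/(5.400e-04) = 0.0383 Ω
R₍-24.4₎ = R₍20₎(1 + αΔT) = 0.0383 × (1 + 0.0036×-44.4) = 0.03218 Ω
V = IR = 555 × 0.03218 = 17.9 V

17.9 V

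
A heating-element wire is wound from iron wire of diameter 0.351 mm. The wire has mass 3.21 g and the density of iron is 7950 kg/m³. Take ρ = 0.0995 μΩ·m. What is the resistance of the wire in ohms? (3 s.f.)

ρ = 0.0995 μΩ·m = 9.95×10^-8 Ω·m
A = π(d/2)² = π(1.7550e-04 m)² = 9.6762e-08 m²
L = m/(density·A) = 0.00321/(7950×9.6762e-08) = 4.173 m
R = ρL/A = (9.95×10^-8)(4.173)/(9.6762e-08) = 4.29 Ω

4.29 Ω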